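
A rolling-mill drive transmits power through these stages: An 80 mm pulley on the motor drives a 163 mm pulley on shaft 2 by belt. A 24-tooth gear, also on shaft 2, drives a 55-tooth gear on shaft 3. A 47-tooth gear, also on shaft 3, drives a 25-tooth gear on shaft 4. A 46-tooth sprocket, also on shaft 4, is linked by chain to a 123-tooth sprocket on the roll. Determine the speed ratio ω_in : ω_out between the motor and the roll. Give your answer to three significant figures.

6.64

Each stage contributes driven/driver: belt 163/80 = 2.0375, gear mesh 55/24 = 2.2917, gear mesh 25/47 = 0.53191, chain 123/46 = 2.6739.
Overall: 2.0375 × 2.2917 × 0.53191 × 2.6739 = 6.6411.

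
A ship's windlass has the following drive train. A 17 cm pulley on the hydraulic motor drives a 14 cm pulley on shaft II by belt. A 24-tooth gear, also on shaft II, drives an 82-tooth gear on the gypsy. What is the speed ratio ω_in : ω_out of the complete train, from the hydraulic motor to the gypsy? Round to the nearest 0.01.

2.81

Each stage contributes driven/driver: belt 14/17 = 0.82353, gear mesh 82/24 = 3.4167.
Overall: 0.82353 × 3.4167 = 2.8137.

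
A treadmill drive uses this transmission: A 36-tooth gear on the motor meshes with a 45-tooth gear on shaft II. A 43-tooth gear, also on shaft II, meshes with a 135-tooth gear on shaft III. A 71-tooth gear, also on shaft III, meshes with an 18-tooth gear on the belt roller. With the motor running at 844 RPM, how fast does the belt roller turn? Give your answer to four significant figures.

848.3 RPM

gear mesh 45/36 = 1.25 → 844/1.25 = 675.2 RPM
gear mesh 135/43 = 3.1395 → 675.2/3.1395 = 215.06 RPM
gear mesh 18/71 = 0.25352 → 215.06/0.25352 = 848.31 RPM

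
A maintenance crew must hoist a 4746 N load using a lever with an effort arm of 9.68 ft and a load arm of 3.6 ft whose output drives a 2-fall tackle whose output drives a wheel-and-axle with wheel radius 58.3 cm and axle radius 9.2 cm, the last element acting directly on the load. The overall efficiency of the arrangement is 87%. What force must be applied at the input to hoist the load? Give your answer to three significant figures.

Lever MA = effort arm / load arm = 9.68/3.6 = 2.6889.
Block-and-tackle MA = number of supporting rope parts = 2.
Wheel-and-axle MA = R/r = 58.3/9.2 = 6.337.
Combined ideal MA = 2.6889 × 2 × 6.337 = 34.079.
Actual MA = 34.079 × 0.87 = 29.649.
Effort = load / actual MA = 4746 / 29.649 = 160.08 N.

160 N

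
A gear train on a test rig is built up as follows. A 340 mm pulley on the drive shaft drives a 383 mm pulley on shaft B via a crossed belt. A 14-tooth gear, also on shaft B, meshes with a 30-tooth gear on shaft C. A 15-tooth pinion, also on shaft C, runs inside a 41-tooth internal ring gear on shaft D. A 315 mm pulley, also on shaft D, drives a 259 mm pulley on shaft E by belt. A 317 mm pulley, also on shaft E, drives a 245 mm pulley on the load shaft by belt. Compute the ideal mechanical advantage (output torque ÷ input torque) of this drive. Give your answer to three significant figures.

4.19

Each stage contributes driven/driver: belt 383/340 = 1.1265, gear mesh 30/14 = 2.1429, internal gear 41/15 = 2.7333, belt 259/315 = 0.82222, belt 245/317 = 0.77287.
Overall: 1.1265 × 2.1429 × 2.7333 × 0.82222 × 0.77287 = 4.1928.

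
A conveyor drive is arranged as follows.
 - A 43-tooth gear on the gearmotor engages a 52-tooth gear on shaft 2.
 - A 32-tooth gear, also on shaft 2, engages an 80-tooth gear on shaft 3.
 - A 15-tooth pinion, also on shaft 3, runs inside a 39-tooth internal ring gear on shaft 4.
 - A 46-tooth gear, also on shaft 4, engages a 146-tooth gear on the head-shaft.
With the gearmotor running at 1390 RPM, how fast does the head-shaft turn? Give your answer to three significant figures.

55.7 RPM

gear mesh 52/43 = 1.2093 → 1390/1.2093 = 1149.4 RPM
gear mesh 80/32 = 2.5 → 1149.4/2.5 = 459.77 RPM
internal gear 39/15 = 2.6 → 459.77/2.6 = 176.83 RPM
gear mesh 146/46 = 3.1739 → 176.83/3.1739 = 55.715 RPM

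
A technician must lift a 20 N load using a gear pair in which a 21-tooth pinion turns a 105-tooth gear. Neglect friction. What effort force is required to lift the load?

Gear pair MA = 105/21 = 5.
Effort = load / MA = 20 / 5 = 4 N.

4 N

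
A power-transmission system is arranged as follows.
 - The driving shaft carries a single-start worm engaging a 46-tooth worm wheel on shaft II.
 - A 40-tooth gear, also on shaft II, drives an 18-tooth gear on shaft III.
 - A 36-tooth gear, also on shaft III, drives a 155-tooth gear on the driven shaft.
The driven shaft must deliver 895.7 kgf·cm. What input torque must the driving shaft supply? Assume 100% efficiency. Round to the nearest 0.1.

10.0 kgf·cm

Overall ratio R = 46 × 0.45 × 4.3056 = 89.125.
Input torque = output torque / R = 895.7 / 89.125 = 10.05 kgf·cm.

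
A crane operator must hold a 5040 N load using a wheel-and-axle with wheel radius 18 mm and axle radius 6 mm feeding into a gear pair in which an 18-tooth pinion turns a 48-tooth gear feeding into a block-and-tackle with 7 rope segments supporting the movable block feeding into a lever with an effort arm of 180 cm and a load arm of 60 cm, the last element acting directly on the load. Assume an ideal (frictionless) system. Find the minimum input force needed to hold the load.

30 N

Wheel-and-axle MA = R/r = 18/6 = 3.
Gear pair MA = 48/18 = 2.6667.
Block-and-tackle MA = number of supporting rope parts = 7.
Lever MA = effort arm / load arm = 180/60 = 3.
Combined ideal MA = 3 × 2.6667 × 7 × 3 = 168.
Effort = load / MA = 5040 / 168 = 30 N.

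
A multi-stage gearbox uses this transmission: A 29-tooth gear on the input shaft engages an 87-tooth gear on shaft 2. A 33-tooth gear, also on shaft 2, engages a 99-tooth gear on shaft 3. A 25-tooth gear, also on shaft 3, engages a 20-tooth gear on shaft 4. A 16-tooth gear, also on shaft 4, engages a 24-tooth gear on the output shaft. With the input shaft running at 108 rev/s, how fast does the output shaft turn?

gear mesh 87/29 = 3 → 108/3 = 36 rev/s
gear mesh 99/33 = 3 → 36/3 = 12 rev/s
gear mesh 20/25 = 0.8 → 12/0.8 = 15 rev/s
gear mesh 24/16 = 1.5 → 15/1.5 = 10 rev/s

10 rev/s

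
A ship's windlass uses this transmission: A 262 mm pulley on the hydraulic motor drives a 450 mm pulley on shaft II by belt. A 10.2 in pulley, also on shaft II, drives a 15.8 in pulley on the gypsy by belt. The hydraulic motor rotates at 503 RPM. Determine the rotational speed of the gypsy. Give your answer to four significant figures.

189.1 RPM

Belt: ratio = 450/262 = 1.7176, so shaft II turns at 503 / 1.7176 = 292.86 RPM.
Belt: ratio = 15.8/10.2 = 1.549, so the gypsy turns at 292.86 / 1.549 = 189.06 RPM.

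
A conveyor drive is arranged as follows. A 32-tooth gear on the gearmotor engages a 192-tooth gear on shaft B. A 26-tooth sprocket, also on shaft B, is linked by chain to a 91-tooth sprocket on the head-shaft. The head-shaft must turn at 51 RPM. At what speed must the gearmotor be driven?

1071 RPM

Overall ratio R = 6 × 3.5 = 21.
Required input speed = output speed × R = 51 × 21 = 1071 RPM.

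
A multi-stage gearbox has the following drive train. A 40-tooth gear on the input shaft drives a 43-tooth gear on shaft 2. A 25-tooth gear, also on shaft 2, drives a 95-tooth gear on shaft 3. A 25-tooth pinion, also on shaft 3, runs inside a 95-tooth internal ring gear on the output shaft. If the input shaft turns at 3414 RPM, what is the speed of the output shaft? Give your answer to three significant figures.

Gear mesh: ratio = 43/40 = 1.075, so shaft 2 turns at 3414 / 1.075 = 3175.8 RPM.
Gear mesh: ratio = 95/25 = 3.8, so shaft 3 turns at 3175.8 / 3.8 = 835.74 RPM.
Internal gear: ratio = 95/25 = 3.8, so the output shaft turns at 835.74 / 3.8 = 219.93 RPM.

220 RPM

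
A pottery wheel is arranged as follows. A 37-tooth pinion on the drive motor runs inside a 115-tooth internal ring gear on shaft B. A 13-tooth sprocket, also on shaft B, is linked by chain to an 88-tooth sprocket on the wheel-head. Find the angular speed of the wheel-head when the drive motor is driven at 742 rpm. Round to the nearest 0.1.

35.3 rpm

internal gear 115/37 = 3.1081 → 742/3.1081 = 238.73 rpm
chain 88/13 = 6.7692 → 238.73/6.7692 = 35.267 rpm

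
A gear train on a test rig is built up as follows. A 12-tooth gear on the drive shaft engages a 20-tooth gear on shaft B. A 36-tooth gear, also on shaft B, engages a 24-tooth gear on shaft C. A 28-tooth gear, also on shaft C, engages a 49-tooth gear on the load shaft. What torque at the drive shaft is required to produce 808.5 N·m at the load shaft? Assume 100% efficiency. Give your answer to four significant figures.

415.8 N·m

Overall ratio R = 1.6667 × 0.66667 × 1.75 = 1.9444.
Input torque = output torque / R = 808.5 / 1.9444 = 415.8 N·m.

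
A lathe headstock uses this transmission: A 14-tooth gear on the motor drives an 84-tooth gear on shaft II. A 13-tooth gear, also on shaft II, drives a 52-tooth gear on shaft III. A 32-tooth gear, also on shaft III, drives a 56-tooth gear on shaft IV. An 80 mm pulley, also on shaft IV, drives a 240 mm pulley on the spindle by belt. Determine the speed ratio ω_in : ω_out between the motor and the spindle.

126

Each stage contributes driven/driver: gear mesh 84/14 = 6, gear mesh 52/13 = 4, gear mesh 56/32 = 1.75, belt 240/80 = 3.
Overall: 6 × 4 × 1.75 × 3 = 126.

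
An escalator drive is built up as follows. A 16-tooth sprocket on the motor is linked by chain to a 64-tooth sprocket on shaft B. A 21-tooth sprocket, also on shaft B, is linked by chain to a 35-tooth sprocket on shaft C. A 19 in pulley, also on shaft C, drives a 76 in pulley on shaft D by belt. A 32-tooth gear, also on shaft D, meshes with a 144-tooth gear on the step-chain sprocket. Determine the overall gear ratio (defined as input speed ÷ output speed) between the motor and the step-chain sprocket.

Each stage contributes driven/driver: chain 64/16 = 4, chain 35/21 = 1.6667, belt 76/19 = 4, gear mesh 144/32 = 4.5.
Overall: 4 × 1.6667 × 4 × 4.5 = 120.

120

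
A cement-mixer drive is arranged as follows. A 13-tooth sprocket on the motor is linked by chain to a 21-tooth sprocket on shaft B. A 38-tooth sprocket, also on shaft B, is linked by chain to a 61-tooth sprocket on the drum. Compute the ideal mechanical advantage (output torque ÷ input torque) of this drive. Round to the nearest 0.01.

Each stage contributes driven/driver: chain 21/13 = 1.6154, chain 61/38 = 1.6053.
Overall: 1.6154 × 1.6053 = 2.5931.

2.59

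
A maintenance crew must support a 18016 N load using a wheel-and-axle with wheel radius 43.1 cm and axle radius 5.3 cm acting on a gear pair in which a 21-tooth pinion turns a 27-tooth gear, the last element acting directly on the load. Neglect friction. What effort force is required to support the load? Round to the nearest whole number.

Wheel-and-axle MA = R/r = 43.1/5.3 = 8.1321.
Gear pair MA = 27/21 = 1.2857.
Combined ideal MA = 8.1321 × 1.2857 = 10.456.
Effort = load / MA = 18016 / 10.456 = 1723.1 N.

1723 N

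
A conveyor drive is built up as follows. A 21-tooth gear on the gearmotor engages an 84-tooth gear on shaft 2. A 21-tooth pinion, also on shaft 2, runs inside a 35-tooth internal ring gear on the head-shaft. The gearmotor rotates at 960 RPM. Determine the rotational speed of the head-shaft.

144 RPM

Gear mesh: ratio = 84/21 = 4, so shaft 2 turns at 960 / 4 = 240 RPM.
Internal gear: ratio = 35/21 = 1.6667, so the head-shaft turns at 240 / 1.6667 = 144 RPM.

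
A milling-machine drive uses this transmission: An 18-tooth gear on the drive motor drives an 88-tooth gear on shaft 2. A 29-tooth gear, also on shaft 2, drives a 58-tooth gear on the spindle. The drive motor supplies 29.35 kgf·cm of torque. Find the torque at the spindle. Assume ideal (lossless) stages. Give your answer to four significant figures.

Gear mesh: ratio = 88/18 = 4.8889; torque at shaft 2 = 29.35 × 4.8889 = 143.49 kgf·cm.
Gear mesh: ratio = 58/29 = 2; torque at the spindle = 143.49 × 2 = 286.98 kgf·cm.

287.0 kgf·cm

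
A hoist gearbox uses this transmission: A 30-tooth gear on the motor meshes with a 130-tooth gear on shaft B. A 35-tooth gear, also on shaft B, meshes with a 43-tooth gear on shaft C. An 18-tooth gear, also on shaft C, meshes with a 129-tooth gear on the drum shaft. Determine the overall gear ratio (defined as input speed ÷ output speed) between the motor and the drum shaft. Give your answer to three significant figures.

38.2

Each stage contributes driven/driver: gear mesh 130/30 = 4.3333, gear mesh 43/35 = 1.2286, gear mesh 129/18 = 7.1667.
Overall: 4.3333 × 1.2286 × 7.1667 = 38.154.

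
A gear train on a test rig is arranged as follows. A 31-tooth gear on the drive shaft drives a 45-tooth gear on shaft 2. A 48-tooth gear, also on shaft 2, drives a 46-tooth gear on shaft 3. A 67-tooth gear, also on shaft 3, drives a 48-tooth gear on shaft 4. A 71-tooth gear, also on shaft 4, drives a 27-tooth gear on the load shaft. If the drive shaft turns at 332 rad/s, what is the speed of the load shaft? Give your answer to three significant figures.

Gear mesh: ratio = 45/31 = 1.4516, so shaft 2 turns at 332 / 1.4516 = 228.71 rad/s.
Gear mesh: ratio = 46/48 = 0.95833, so shaft 3 turns at 228.71 / 0.95833 = 238.66 rad/s.
Gear mesh: ratio = 48/67 = 0.71642, so shaft 4 turns at 238.66 / 0.71642 = 333.12 rad/s.
Gear mesh: ratio = 27/71 = 0.38028, so the load shaft turns at 333.12 / 0.38028 = 875.99 rad/s.

876 rad/s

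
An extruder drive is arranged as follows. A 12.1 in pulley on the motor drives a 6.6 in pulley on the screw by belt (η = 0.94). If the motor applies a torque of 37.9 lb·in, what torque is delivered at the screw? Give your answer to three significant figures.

19.4 lb·in

Belt: ratio = 6.6/12.1 = 0.54545; torque at the screw = 37.9 × 0.54545 × 0.94 = 19.432 lb·in.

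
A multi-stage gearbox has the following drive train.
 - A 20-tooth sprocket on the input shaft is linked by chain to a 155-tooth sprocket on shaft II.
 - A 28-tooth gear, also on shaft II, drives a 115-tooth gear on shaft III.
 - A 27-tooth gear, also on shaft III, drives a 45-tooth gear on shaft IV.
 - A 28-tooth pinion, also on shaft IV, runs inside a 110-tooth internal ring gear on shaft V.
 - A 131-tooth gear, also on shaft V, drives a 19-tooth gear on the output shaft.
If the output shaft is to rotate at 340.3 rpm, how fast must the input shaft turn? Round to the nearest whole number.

Overall ratio R = 7.75 × 4.1071 × 1.6667 × 3.9286 × 0.14504 = 30.228.
Required input speed = output speed × R = 340.3 × 30.228 = 10287 rpm.

10287 rpm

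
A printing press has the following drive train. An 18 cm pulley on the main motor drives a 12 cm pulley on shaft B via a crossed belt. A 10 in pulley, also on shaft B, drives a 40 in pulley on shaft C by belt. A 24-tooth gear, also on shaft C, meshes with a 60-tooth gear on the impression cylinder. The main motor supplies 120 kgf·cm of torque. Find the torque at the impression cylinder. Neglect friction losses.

belt 12/18 = 0.66667 → τ = 120·0.66667 = 80 kgf·cm
belt 40/10 = 4 → τ = 80·4 = 320 kgf·cm
gear mesh 60/24 = 2.5 → τ = 320·2.5 = 800 kgf·cm

800 kgf·cm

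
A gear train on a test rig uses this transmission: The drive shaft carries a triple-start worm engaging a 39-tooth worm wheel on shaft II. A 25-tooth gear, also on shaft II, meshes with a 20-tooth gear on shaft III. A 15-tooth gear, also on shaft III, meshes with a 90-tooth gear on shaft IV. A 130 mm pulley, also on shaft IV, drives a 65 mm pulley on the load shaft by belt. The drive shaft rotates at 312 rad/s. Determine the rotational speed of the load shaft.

10 rad/s

Worm: ratio = 39/3 = 13, so shaft II turns at 312 / 13 = 24 rad/s.
Gear mesh: ratio = 20/25 = 0.8, so shaft III turns at 24 / 0.8 = 30 rad/s.
Gear mesh: ratio = 90/15 = 6, so shaft IV turns at 30 / 6 = 5 rad/s.
Belt: ratio = 65/130 = 0.5, so the load shaft turns at 5 / 0.5 = 10 rad/s.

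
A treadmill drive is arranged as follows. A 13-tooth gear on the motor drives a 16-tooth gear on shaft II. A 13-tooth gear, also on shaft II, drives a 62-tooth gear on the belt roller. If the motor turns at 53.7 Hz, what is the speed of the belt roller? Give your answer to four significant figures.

9.148 Hz

the motor → shaft II (gear mesh, 16/13): 53.7 ÷ 1.2308 = 43.631 Hz
shaft II → the belt roller (gear mesh, 62/13): 43.631 ÷ 4.7692 = 9.1485 Hz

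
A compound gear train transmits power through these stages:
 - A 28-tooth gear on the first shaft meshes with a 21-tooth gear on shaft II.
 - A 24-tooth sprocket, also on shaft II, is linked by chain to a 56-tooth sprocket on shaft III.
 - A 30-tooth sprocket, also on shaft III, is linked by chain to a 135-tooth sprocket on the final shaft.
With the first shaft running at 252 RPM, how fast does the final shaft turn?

32 RPM

the first shaft → shaft II (gear mesh, 21/28): 252 ÷ 0.75 = 336 RPM
shaft II → shaft III (chain, 56/24): 336 ÷ 2.3333 = 144 RPM
shaft III → the final shaft (chain, 135/30): 144 ÷ 4.5 = 32 RPM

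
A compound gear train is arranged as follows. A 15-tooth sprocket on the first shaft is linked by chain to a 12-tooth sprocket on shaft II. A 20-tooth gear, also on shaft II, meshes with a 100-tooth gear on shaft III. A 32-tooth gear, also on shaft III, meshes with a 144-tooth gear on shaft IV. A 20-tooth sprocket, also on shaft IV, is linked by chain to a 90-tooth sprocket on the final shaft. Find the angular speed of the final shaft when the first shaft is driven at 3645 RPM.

45 RPM

the first shaft → shaft II (chain, 12/15): 3645 ÷ 0.8 = 4556.2 RPM
shaft II → shaft III (gear mesh, 100/20): 4556.2 ÷ 5 = 911.25 RPM
shaft III → shaft IV (gear mesh, 144/32): 911.25 ÷ 4.5 = 202.5 RPM
shaft IV → the final shaft (chain, 90/20): 202.5 ÷ 4.5 = 45 RPM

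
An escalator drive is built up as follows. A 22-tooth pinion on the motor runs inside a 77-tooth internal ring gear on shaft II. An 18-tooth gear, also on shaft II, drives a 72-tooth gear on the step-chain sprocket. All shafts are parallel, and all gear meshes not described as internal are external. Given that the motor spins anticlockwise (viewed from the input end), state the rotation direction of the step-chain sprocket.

clockwise

the motor → shaft II: internal mesh, same direction → CCW.
shaft II → the step-chain sprocket: external mesh, 1 reversal → CW.
1 reversal in total — an odd number — so the step-chain sprocket turns opposite to the motor.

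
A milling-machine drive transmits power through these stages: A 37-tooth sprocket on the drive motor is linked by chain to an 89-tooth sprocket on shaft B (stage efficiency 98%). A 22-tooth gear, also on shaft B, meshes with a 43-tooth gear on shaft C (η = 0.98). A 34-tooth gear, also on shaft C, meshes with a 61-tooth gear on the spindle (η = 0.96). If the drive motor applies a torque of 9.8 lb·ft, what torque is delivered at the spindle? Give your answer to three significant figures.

After the chain (89/37): 9.8 × 2.4054 × 0.98 = 23.102 lb·ft
After the gear mesh (43/22): 23.102 × 1.9545 × 0.98 = 44.25 lb·ft
After the gear mesh (61/34): 44.25 × 1.7941 × 0.96 = 76.214 lb·ft

76.2 lb·ft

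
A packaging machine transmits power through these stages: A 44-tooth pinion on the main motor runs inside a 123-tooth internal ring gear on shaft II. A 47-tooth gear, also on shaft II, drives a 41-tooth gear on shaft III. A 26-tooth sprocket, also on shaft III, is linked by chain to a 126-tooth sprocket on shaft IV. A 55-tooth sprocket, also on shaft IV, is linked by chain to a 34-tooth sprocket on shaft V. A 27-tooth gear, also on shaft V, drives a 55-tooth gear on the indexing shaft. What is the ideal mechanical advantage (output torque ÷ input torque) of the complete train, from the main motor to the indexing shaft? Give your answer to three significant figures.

Each stage contributes driven/driver: internal gear 123/44 = 2.7955, gear mesh 41/47 = 0.87234, chain 126/26 = 4.8462, chain 34/55 = 0.61818, gear mesh 55/27 = 2.037.
Overall: 2.7955 × 0.87234 × 4.8462 × 0.61818 × 2.037 = 14.882.

14.9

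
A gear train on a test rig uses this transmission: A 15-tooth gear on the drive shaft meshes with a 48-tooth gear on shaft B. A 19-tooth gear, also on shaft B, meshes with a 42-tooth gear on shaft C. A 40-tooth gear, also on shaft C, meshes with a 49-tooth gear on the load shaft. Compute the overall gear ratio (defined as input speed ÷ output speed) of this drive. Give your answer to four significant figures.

8.665

Each stage contributes driven/driver: gear mesh 48/15 = 3.2, gear mesh 42/19 = 2.2105, gear mesh 49/40 = 1.225.
Overall: 3.2 × 2.2105 × 1.225 = 8.6653.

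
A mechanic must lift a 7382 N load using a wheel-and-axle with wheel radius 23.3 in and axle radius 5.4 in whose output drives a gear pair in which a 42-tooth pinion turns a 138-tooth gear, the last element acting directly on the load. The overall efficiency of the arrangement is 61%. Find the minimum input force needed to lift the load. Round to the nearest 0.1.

Wheel-and-axle MA = R/r = 23.3/5.4 = 4.3148.
Gear pair MA = 138/42 = 3.2857.
Combined ideal MA = 4.3148 × 3.2857 = 14.177.
Actual MA = 14.177 × 0.61 = 8.6481.
Effort = load / actual MA = 7382 / 8.6481 = 853.6 N.

853.6 N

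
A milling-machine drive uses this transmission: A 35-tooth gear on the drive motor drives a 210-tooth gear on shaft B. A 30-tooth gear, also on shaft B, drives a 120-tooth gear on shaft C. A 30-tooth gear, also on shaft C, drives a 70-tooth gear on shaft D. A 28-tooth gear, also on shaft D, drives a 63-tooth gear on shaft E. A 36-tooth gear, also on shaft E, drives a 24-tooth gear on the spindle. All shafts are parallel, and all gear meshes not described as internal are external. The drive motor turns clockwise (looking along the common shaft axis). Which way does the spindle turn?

the drive motor → shaft B: external mesh, 1 reversal → CCW.
shaft B → shaft C: external mesh, 1 reversal → CW.
shaft C → shaft D: external mesh, 1 reversal → CCW.
shaft D → shaft E: external mesh, 1 reversal → CW.
shaft E → the spindle: external mesh, 1 reversal → CCW.
5 reversals in total — an odd number — so the spindle turns opposite to the drive motor.

anticlockwise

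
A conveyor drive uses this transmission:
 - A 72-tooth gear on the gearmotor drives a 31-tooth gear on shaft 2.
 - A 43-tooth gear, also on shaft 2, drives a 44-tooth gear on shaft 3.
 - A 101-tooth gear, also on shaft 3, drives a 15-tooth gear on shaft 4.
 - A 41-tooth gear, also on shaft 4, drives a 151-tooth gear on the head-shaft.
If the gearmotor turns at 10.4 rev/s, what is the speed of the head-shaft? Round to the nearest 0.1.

the gearmotor → shaft 2 (gear mesh, 31/72): 10.4 ÷ 0.43056 = 24.155 rev/s
shaft 2 → shaft 3 (gear mesh, 44/43): 24.155 ÷ 1.0233 = 23.606 rev/s
shaft 3 → shaft 4 (gear mesh, 15/101): 23.606 ÷ 0.14851 = 158.95 rev/s
shaft 4 → the head-shaft (gear mesh, 151/41): 158.95 ÷ 3.6829 = 43.158 rev/s

43.2 rev/s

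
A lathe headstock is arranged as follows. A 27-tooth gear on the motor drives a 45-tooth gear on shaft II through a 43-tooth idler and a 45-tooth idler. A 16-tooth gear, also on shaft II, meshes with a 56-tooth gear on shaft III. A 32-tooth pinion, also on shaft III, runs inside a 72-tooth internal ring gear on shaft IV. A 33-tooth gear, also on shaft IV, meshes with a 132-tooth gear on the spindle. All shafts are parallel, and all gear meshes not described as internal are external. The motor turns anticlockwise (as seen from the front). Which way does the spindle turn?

the motor → shaft II: driver → idler → idler → driven is 3 external meshes, 3 reversals → CW.
shaft II → shaft III: external mesh, 1 reversal → CCW.
shaft III → shaft IV: internal mesh, same direction → CCW.
shaft IV → the spindle: external mesh, 1 reversal → CW.
5 reversals in total — an odd number — so the spindle turns opposite to the motor.

clockwise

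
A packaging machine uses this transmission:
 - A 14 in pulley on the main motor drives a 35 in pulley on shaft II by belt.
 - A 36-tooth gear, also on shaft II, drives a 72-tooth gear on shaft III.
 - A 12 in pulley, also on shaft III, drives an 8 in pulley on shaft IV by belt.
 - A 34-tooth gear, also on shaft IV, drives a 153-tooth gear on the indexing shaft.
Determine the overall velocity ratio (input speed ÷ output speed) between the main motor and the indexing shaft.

15

Each stage contributes driven/driver: belt 35/14 = 2.5, gear mesh 72/36 = 2, belt 8/12 = 0.66667, gear mesh 153/34 = 4.5.
Overall: 2.5 × 2 × 0.66667 × 4.5 = 15.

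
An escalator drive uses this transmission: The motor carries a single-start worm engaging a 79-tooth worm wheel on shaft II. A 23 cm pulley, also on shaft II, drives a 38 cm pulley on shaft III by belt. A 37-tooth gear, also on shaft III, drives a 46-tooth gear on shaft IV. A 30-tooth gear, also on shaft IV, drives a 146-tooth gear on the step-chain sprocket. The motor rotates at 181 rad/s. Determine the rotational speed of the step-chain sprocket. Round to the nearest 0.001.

0.229 rad/s

Worm: ratio = 79/1 = 79, so shaft II turns at 181 / 79 = 2.2911 rad/s.
Belt: ratio = 38/23 = 1.6522, so shaft III turns at 2.2911 / 1.6522 = 1.3867 rad/s.
Gear mesh: ratio = 46/37 = 1.2432, so shaft IV turns at 1.3867 / 1.2432 = 1.1154 rad/s.
Gear mesh: ratio = 146/30 = 4.8667, so the step-chain sprocket turns at 1.1154 / 4.8667 = 0.2292 rad/s.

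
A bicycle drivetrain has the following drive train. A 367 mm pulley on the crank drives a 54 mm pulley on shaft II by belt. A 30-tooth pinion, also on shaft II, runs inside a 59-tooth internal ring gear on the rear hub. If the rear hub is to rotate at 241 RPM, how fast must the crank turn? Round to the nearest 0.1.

Overall ratio R = 0.14714 × 1.9667 = 0.28937.
Required input speed = output speed × R = 241 × 0.28937 = 69.739 RPM.

69.7 RPM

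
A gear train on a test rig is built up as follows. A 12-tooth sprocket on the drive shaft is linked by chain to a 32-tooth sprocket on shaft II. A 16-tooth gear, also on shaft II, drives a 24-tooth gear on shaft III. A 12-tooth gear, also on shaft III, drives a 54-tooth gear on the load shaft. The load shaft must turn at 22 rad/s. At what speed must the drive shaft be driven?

396 rad/s

Overall ratio R = 2.6667 × 1.5 × 4.5 = 18.
Required input speed = output speed × R = 22 × 18 = 396 rad/s.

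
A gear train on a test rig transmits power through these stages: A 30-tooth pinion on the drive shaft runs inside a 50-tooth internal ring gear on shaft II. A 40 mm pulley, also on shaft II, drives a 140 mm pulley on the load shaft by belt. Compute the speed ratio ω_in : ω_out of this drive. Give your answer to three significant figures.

Each stage contributes driven/driver: internal gear 50/30 = 1.6667, belt 140/40 = 3.5.
Overall: 1.6667 × 3.5 = 5.8333.

5.83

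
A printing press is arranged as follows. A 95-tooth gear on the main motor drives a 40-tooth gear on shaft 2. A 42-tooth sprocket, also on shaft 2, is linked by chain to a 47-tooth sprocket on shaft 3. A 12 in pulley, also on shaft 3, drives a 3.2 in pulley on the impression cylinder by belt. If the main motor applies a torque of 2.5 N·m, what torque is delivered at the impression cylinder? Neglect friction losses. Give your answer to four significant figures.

0.3141 N·m

gear mesh 40/95 = 0.42105 → τ = 2.5·0.42105 = 1.0526 N·m
chain 47/42 = 1.119 → τ = 1.0526·1.119 = 1.1779 N·m
belt 3.2/12 = 0.26667 → τ = 1.1779·0.26667 = 0.31412 N·m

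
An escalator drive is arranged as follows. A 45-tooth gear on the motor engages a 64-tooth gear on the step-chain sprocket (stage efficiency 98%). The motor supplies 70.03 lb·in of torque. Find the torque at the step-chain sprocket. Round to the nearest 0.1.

gear mesh 64/45 = 1.4222 → τ = 70.03·1.4222·0.98 = 97.606 lb·in

97.6 lb·in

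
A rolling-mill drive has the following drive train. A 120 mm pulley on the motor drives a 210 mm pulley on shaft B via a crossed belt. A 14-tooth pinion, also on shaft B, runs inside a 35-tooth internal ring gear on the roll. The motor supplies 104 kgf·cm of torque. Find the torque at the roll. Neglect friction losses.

455 kgf·cm

After the belt (210/120): 104 × 1.75 = 182 kgf·cm
After the internal gear (35/14): 182 × 2.5 = 455 kgf·cm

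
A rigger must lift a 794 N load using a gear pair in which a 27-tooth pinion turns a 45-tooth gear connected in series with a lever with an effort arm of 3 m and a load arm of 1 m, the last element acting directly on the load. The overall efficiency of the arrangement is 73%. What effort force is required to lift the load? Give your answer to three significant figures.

Gear pair MA = 45/27 = 1.6667.
Lever MA = effort arm / load arm = 3/1 = 3.
Combined ideal MA = 1.6667 × 3 = 5.
Actual MA = 5 × 0.73 = 3.65.
Effort = load / actual MA = 794 / 3.65 = 217.53 N.

218 N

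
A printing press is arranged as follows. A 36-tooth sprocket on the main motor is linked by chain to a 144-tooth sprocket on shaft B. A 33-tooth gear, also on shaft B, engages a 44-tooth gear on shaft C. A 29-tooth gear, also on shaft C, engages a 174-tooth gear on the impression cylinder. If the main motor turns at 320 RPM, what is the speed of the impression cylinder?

10 RPM

the main motor → shaft B (chain, 144/36): 320 ÷ 4 = 80 RPM
shaft B → shaft C (gear mesh, 44/33): 80 ÷ 1.3333 = 60 RPM
shaft C → the impression cylinder (gear mesh, 174/29): 60 ÷ 6 = 10 RPM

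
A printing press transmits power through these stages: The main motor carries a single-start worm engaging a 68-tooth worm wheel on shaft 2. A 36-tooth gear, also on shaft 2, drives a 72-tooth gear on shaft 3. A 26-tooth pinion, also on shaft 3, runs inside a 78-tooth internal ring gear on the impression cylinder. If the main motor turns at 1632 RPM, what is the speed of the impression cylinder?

4 RPM

Worm: ratio = 68/1 = 68, so shaft 2 turns at 1632 / 68 = 24 RPM.
Gear mesh: ratio = 72/36 = 2, so shaft 3 turns at 24 / 2 = 12 RPM.
Internal gear: ratio = 78/26 = 3, so the impression cylinder turns at 12 / 3 = 4 RPM.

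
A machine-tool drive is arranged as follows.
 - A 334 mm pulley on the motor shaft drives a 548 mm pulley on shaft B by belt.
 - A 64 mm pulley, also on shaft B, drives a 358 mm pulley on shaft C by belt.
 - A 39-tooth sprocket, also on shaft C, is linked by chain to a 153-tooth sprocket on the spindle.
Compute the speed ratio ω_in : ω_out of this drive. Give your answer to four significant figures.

36.01

Each stage contributes driven/driver: belt 548/334 = 1.6407, belt 358/64 = 5.5938, chain 153/39 = 3.9231.
Overall: 1.6407 × 5.5938 × 3.9231 = 36.005.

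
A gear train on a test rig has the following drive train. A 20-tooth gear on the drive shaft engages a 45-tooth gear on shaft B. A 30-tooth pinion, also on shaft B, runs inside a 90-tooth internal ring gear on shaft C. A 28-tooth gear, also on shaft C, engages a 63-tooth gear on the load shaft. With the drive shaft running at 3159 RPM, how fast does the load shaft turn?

208 RPM

gear mesh 45/20 = 2.25 → 3159/2.25 = 1404 RPM
internal gear 90/30 = 3 → 1404/3 = 468 RPM
gear mesh 63/28 = 2.25 → 468/2.25 = 208 RPM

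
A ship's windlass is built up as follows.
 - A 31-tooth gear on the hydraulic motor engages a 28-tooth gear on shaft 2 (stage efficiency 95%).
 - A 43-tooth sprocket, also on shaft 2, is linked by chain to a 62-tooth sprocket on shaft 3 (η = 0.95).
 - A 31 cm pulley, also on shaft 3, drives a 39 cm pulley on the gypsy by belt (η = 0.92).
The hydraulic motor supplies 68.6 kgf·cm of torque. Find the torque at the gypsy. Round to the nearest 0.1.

93.3 kgf·cm

Gear mesh: ratio = 28/31 = 0.90323; torque at shaft 2 = 68.6 × 0.90323 × 0.95 = 58.863 kgf·cm.
Chain: ratio = 62/43 = 1.4419; torque at shaft 3 = 58.863 × 1.4419 × 0.95 = 80.629 kgf·cm.
Belt: ratio = 39/31 = 1.2581; torque at the gypsy = 80.629 × 1.2581 × 0.92 = 93.321 kgf·cm.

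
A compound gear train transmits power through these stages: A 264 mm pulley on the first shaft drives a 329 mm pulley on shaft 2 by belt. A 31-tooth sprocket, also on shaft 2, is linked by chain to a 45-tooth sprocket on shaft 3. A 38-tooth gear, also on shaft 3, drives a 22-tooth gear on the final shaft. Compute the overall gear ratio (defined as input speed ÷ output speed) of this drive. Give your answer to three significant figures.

1.05

Each stage contributes driven/driver: belt 329/264 = 1.2462, chain 45/31 = 1.4516, gear mesh 22/38 = 0.57895.
Overall: 1.2462 × 1.4516 × 0.57895 = 1.0473.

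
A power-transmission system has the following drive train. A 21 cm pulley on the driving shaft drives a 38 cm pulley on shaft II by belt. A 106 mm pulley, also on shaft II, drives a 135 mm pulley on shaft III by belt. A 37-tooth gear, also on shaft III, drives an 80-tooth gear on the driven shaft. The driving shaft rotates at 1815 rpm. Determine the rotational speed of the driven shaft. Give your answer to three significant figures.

the driving shaft → shaft II (belt, 38/21): 1815 ÷ 1.8095 = 1003 rpm
shaft II → shaft III (belt, 135/106): 1003 ÷ 1.2736 = 787.56 rpm
shaft III → the driven shaft (gear mesh, 80/37): 787.56 ÷ 2.1622 = 364.25 rpm

364 rpm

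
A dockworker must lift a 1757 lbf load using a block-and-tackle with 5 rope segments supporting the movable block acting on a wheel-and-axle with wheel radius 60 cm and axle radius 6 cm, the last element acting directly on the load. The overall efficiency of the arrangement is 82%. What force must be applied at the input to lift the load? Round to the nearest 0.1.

Block-and-tackle MA = number of supporting rope parts = 5.
Wheel-and-axle MA = R/r = 60/6 = 10.
Combined ideal MA = 5 × 10 = 50.
Actual MA = 50 × 0.82 = 41.
Effort = load / actual MA = 1757 / 41 = 42.854 lbf.

42.9 lbf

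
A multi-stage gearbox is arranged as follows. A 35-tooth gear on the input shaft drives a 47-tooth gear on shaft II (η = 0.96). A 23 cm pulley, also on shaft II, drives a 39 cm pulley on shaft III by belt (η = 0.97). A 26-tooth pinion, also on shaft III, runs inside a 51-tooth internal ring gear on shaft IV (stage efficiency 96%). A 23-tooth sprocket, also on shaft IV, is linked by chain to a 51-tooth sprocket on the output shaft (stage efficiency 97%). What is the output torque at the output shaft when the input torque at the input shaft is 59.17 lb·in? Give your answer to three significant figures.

After the gear mesh (47/35): 59.17 × 1.3429 × 0.96 = 76.279 lb·in
After the belt (39/23): 76.279 × 1.6957 × 0.97 = 125.46 lb·in
After the internal gear (51/26): 125.46 × 1.9615 × 0.96 = 236.25 lb·in
After the chain (51/23): 236.25 × 2.2174 × 0.97 = 508.15 lb·in

508 lb·in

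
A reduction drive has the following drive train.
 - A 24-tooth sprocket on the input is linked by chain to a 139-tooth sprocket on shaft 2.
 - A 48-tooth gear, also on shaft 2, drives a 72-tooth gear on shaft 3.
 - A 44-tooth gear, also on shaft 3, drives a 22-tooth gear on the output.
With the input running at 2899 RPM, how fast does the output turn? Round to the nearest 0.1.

667.4 RPM

chain 139/24 = 5.7917 → 2899/5.7917 = 500.55 RPM
gear mesh 72/48 = 1.5 → 500.55/1.5 = 333.7 RPM
gear mesh 22/44 = 0.5 → 333.7/0.5 = 667.4 RPM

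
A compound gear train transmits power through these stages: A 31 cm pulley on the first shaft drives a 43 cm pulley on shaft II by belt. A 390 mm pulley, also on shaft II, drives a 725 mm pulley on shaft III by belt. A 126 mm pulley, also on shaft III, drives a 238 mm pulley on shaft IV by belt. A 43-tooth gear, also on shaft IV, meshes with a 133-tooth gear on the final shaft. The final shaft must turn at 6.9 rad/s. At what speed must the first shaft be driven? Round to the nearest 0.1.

Overall ratio R = 1.3871 × 1.859 × 1.8889 × 3.093 = 15.065.
Required input speed = output speed × R = 6.9 × 15.065 = 103.95 rad/s.

103.9 rad/s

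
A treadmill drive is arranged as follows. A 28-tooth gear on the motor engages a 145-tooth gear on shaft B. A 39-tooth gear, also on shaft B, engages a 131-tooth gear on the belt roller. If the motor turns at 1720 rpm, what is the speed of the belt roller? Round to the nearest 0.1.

98.9 rpm

the motor → shaft B (gear mesh, 145/28): 1720 ÷ 5.1786 = 332.14 rpm
shaft B → the belt roller (gear mesh, 131/39): 332.14 ÷ 3.359 = 98.881 rpm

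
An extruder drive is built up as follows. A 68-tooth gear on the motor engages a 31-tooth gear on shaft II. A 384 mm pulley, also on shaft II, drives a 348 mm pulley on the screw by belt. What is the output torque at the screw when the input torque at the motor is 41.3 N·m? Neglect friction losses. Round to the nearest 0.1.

gear mesh 31/68 = 0.45588 → τ = 41.3·0.45588 = 18.828 N·m
belt 348/384 = 0.90625 → τ = 18.828·0.90625 = 17.063 N·m

17.1 N·m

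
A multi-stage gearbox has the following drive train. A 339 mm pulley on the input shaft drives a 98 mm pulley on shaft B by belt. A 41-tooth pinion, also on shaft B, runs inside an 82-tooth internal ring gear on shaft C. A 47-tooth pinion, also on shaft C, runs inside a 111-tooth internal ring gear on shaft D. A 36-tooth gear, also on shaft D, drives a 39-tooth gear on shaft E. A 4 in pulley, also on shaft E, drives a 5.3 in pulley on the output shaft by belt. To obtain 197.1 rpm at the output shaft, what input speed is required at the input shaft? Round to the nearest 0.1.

386.3 rpm

Overall ratio R = 0.28909 × 2 × 2.3617 × 1.0833 × 1.325 = 1.96.
Required input speed = output speed × R = 197.1 × 1.96 = 386.32 rpm.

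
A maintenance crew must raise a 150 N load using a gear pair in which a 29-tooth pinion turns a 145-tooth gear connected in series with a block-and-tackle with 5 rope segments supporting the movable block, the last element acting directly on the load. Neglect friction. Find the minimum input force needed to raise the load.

6 N

Gear pair MA = 145/29 = 5.
Block-and-tackle MA = number of supporting rope parts = 5.
Combined ideal MA = 5 × 5 = 25.
Effort = load / MA = 150 / 25 = 6 N.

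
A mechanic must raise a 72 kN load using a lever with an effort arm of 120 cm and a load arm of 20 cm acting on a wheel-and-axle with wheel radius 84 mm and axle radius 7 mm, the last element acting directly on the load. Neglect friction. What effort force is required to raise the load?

Lever MA = effort arm / load arm = 120/20 = 6.
Wheel-and-axle MA = R/r = 84/7 = 12.
Combined ideal MA = 6 × 12 = 72.
Effort = load / MA = 72 / 72 = 1 kN.

1 kN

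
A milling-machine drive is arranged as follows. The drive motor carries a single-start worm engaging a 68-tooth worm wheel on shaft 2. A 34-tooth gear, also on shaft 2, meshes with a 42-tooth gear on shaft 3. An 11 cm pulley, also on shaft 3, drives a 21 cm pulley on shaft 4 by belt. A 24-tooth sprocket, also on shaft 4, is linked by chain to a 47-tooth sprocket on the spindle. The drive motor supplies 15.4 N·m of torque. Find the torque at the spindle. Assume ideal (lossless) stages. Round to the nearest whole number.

4836 N·m

worm 68/1 = 68 → τ = 15.4·68 = 1047.2 N·m
gear mesh 42/34 = 1.2353 → τ = 1047.2·1.2353 = 1293.6 N·m
belt 21/11 = 1.9091 → τ = 1293.6·1.9091 = 2469.6 N·m
chain 47/24 = 1.9583 → τ = 2469.6·1.9583 = 4836.3 N·m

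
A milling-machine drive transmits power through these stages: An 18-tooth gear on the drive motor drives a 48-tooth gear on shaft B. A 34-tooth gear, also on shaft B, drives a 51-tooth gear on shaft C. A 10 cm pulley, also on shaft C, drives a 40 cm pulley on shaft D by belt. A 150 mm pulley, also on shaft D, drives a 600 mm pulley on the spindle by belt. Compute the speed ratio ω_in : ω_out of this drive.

64

Each stage contributes driven/driver: gear mesh 48/18 = 2.6667, gear mesh 51/34 = 1.5, belt 40/10 = 4, belt 600/150 = 4.
Overall: 2.6667 × 1.5 × 4 × 4 = 64.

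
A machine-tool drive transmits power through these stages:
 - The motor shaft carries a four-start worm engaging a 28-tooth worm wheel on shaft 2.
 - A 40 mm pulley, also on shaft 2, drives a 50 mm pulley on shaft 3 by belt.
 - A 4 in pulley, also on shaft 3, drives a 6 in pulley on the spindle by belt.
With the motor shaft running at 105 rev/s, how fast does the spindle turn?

Worm: ratio = 28/4 = 7, so shaft 2 turns at 105 / 7 = 15 rev/s.
Belt: ratio = 50/40 = 1.25, so shaft 3 turns at 15 / 1.25 = 12 rev/s.
Belt: ratio = 6/4 = 1.5, so the spindle turns at 12 / 1.5 = 8 rev/s.

8 rev/s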